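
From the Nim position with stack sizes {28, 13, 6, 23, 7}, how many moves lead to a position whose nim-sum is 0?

Compute the nim-sum pairwise:
28 ⊕ 13 = 17
17 ⊕ 6 = 23
23 ⊕ 23 = 0
0 ⊕ 7 = 7
The overall nim-sum is X = 7. A stack of size p has a winning move iff p XOR X < p (reduce it to p XOR X).
  28: 28 XOR 7 = 27 < 28 — winning move (to 27).
  13: 13 XOR 7 = 10 < 13 — winning move (to 10).
  6: 6 XOR 7 = 1 < 6 — winning move (to 1).
  23: 23 XOR 7 = 16 < 23 — winning move (to 16).
  7: 7 XOR 7 = 0 < 7 — winning move (to 0).
That gives 5 winning moves.

5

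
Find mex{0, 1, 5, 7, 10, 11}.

The values 0, 1 are all present; 2 is the first non-negative integer missing from the set.

2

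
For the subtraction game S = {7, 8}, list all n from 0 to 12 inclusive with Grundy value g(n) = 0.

0, 1, 2, 3, 4, 5, 6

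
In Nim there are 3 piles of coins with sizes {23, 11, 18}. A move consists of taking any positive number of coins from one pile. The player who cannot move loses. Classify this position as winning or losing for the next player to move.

Winning position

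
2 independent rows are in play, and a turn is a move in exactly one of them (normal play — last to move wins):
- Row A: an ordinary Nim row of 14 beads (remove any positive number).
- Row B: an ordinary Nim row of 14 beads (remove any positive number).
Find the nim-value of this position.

0

Row A is a plain Nim row of size 14, so its Grundy value is 14.
Row B is a plain Nim row of size 14, so its Grundy value is 14.
The value of a disjunctive sum is the nim-sum of the parts.
Combined value = 14 XOR 14 = 0.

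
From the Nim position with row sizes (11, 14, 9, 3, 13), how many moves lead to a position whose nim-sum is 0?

3

Compute the nim-sum pairwise:
11 XOR 14 = 5
5 XOR 9 = 12
12 XOR 3 = 15
15 XOR 13 = 2
The overall nim-sum is X = 2. A row of size p has a winning move iff p XOR X < p (reduce it to p XOR X).
  11: 11 XOR 2 = 9 < 11 — winning move (to 9).
  14: 14 XOR 2 = 12 < 14 — winning move (to 12).
  9: 9 XOR 2 = 11 ≥ 9 — no move.
  3: 3 XOR 2 = 1 < 3 — winning move (to 1).
  13: 13 XOR 2 = 15 ≥ 13 — no move.
That gives 3 winning moves.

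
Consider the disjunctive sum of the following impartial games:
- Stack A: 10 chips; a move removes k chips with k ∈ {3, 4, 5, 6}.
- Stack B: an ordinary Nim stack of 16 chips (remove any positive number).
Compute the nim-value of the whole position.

Build the Grundy sequence for stack A with g(k) = mex{g(k−s) : s ∈ {3, 4, 5, 6}, s ≤ k}:
g(0) = mex{} = 0
g(1) = mex{} = 0
g(2) = mex{} = 0
g(3) = mex{0} = 1
g(4) = mex{0} = 1
g(5) = mex{0} = 1
g(6) = mex{0,1} = 2
g(7) = mex{0,1} = 2
g(8) = mex{0,1} = 2
g(9) = mex{1,2} = 0
g(10) = mex{1,2} = 0
So g(10) = 0.
Stack B is a plain Nim stack of size 16, so its Grundy value is 16.
By the Sprague-Grundy theorem, the Grundy value of a sum of independent games is the XOR of the component values.
Combined value = 0 XOR 16 = 16.

16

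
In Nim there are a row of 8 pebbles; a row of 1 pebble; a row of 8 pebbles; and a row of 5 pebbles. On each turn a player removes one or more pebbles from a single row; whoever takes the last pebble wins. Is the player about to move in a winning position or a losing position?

Winning position

In binary:
  1000  (8)
  0001  (1)
  1000  (8)
  0101  (5)
  ----
  0100  (4)
The nim-sum is 4 ≠ 0, so this is an N-position: the player to move can win.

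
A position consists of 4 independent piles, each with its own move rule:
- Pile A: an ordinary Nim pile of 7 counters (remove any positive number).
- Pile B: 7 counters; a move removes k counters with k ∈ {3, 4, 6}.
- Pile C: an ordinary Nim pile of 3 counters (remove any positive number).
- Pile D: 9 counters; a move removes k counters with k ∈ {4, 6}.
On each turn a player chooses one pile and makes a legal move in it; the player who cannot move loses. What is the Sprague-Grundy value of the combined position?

4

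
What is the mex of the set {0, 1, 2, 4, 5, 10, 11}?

3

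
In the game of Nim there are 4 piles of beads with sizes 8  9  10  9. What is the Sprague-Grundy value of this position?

2

Compute the nim-sum pairwise:
8 ⊕ 9 = 1
1 ⊕ 10 = 11
11 ⊕ 9 = 2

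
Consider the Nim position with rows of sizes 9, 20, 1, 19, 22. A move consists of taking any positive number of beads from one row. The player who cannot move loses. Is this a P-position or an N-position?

Compute the nim-sum pairwise:
9 XOR 20 = 29
29 XOR 1 = 28
28 XOR 19 = 15
15 XOR 22 = 25
The nim-sum is 25 ≠ 0, so this is an N-position: the player to move can win.

N-position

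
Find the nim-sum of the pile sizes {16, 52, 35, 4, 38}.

Nim-sum: 16 ^ 52 ^ 35 ^ 4 ^ 38 = 37.

37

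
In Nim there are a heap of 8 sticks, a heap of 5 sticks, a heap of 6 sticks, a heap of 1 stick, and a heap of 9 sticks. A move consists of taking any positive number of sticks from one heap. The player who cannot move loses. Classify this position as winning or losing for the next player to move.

Winning position

Compute the nim-sum pairwise:
8 ⊕ 5 = 13
13 ⊕ 6 = 11
11 ⊕ 1 = 10
10 ⊕ 9 = 3
The nim-sum is 3 ≠ 0, so this is an N-position: the player to move can win.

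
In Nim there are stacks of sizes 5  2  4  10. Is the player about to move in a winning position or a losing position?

Winning position

Nim-sum: 5 ⊕ 2 ⊕ 4 ⊕ 10 = 9.
The nim-sum is 9 ≠ 0, so this is an N-position: the player to move can win.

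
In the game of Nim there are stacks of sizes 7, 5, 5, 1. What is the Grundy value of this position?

6

Bitwise XOR of the heap sizes:
  111  (7)
  101  (5)
  101  (5)
  001  (1)
  ---
  110  (6)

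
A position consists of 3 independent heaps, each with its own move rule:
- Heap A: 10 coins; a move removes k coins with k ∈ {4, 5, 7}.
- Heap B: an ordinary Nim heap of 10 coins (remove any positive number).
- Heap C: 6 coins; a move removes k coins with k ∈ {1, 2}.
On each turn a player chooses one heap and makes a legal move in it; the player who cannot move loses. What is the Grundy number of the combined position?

8

Build the Grundy sequence for heap A with g(k) = mex{g(k−s) : s ∈ {4, 5, 7}, s ≤ k}:
g(0) = mex{} = 0
g(1) = mex{} = 0
g(2) = mex{} = 0
g(3) = mex{} = 0
g(4) = mex{0} = 1
g(5) = mex{0} = 1
g(6) = mex{0} = 1
g(7) = mex{0} = 1
g(8) = mex{0,1} = 2
g(9) = mex{0,1} = 2
g(10) = mex{0,1} = 2
So g(10) = 2.
Heap B is a plain Nim heap of size 10, so its Grundy value is 10.
For heap C, compute g(0), g(1), … with moves {1, 2}:
k:     0  1  2  3  4  5  6
g(k):  0  1  2  0  1  2  0
So g(6) = 0.
The value of a disjunctive sum is the nim-sum of the parts.
Combined value = 2 XOR 10 XOR 0 = 8.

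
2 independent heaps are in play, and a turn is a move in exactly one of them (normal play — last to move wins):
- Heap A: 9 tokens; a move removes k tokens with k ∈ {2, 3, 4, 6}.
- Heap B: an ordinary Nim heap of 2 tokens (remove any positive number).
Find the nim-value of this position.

Grundy values for heap A (subtraction set {2, 3, 4, 6}):
g(0) = mex{} = 0
g(1) = mex{} = 0
g(2) = mex{0} = 1
g(3) = mex{0} = 1
g(4) = mex{0,1} = 2
g(5) = mex{0,1} = 2
g(6) = mex{0,1,2} = 3
g(7) = mex{0,1,2} = 3
g(8) = mex{1,2,3} = 0
g(9) = mex{1,2,3} = 0
So g(9) = 0.
Heap B is a plain Nim heap of size 2, so its Grundy value is 2.
By the Sprague-Grundy theorem, the Grundy value of a sum of independent games is the XOR of the component values.
Combined value = 0 ⊕ 2 = 2.

2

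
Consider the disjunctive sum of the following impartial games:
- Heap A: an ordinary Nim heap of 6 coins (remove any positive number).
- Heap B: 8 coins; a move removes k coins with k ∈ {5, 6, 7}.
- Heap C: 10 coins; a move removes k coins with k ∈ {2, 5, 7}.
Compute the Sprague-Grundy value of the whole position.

7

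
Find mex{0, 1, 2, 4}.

3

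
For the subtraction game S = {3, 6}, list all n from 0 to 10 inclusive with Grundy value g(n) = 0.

0, 1, 2, 9, 10

Grundy values for subtraction set {3, 6}:
k:     0  1  2  3  4  5  6  7  8  9 10
g(k):  0  0  0  1  1  1  2  2  2  0  0
The P-positions (g = 0) in 0..10 are 0, 1, 2, 9, 10.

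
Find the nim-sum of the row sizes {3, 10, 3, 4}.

14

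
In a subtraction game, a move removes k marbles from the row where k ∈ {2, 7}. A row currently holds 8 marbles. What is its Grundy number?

2

Build the Grundy sequence with g(k) = mex{g(k−s) : s ∈ {2, 7}, s ≤ k}:
g(0) = mex{} = 0
g(1) = mex{} = 0
g(2) = mex{0} = 1
g(3) = mex{0} = 1
g(4) = mex{1} = 0
g(5) = mex{1} = 0
g(6) = mex{0} = 1
g(7) = mex{0} = 1
g(8) = mex{0,1} = 2
So g(8) = 2.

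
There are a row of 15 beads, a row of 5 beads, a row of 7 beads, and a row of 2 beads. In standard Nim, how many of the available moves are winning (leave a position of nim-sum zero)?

1

Compute the nim-sum pairwise:
15 ⊕ 5 = 10
10 ⊕ 7 = 13
13 ⊕ 2 = 15
The overall nim-sum is X = 15. A row of size p has a winning move iff p XOR X < p (reduce it to p XOR X).
  15: 15 XOR 15 = 0 < 15 — winning move (to 0).
  5: 5 XOR 15 = 10 ≥ 5 — no move.
  7: 7 XOR 15 = 8 ≥ 7 — no move.
  2: 2 XOR 15 = 13 ≥ 2 — no move.
That gives 1 winning move.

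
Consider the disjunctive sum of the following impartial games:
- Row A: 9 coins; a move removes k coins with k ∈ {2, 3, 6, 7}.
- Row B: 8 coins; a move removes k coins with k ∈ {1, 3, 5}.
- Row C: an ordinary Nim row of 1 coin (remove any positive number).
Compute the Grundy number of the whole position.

For row A, compute g(0), g(1), … with moves {2, 3, 6, 7}:
g(0) = mex{} = 0
g(1) = mex{} = 0
g(2) = mex{0} = 1
g(3) = mex{0} = 1
g(4) = mex{0,1} = 2
g(5) = mex{1} = 0
g(6) = mex{0,1,2} = 3
g(7) = mex{0,2} = 1
g(8) = mex{0,1,3} = 2
g(9) = mex{1,3} = 0
So g(9) = 0.
Build the Grundy sequence for row B with g(k) = mex{g(k−s) : s ∈ {1, 3, 5}, s ≤ k}:
k:     0  1  2  3  4  5  6  7  8
g(k):  0  1  0  1  0  1  0  1  0
So g(8) = 0.
Row C is a plain Nim row of size 1, so its Grundy value is 1.
By the Sprague-Grundy theorem, the Grundy value of a sum of independent games is the XOR of the component values.
Combined value = 0 ⊕ 0 ⊕ 1 = 1.

1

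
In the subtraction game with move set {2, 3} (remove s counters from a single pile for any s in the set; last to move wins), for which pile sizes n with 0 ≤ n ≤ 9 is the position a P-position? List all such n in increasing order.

Build the Grundy sequence with g(k) = mex{g(k−s) : s ∈ {2, 3}, s ≤ k}:
g(0) = mex{} = 0
g(1) = mex{} = 0
g(2) = mex{0} = 1
g(3) = mex{0} = 1
g(4) = mex{0,1} = 2
g(5) = mex{1} = 0
g(6) = mex{1,2} = 0
g(7) = mex{0,2} = 1
g(8) = mex{0} = 1
g(9) = mex{0,1} = 2
The P-positions (g = 0) in 0..9 are 0, 1, 5, 6.

0, 1, 5, 6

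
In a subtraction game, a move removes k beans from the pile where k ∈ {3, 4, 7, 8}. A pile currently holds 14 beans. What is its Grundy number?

Compute g(0), g(1), … for moves {3, 4, 7, 8}:
k:     0  1  2  3  4  5  6  7  8  9 10 11 12 13 14
g(k):  0  0  0  1  1  1  2  2  2  3  3  0  0  0  1
So g(14) = 1.

1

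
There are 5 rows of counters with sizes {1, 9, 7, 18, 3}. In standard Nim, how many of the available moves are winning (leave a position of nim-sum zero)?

1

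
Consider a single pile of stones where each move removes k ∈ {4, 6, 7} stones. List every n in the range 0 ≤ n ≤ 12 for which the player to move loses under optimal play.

0, 1, 2, 3, 11, 12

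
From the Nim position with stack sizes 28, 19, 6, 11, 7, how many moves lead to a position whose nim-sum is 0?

3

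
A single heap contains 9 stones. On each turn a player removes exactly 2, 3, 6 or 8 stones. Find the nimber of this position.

Compute g(0), g(1), … for moves {2, 3, 6, 8}:
k:     0  1  2  3  4  5  6  7  8  9
g(k):  0  0  1  1  2  0  3  1  2  2
So g(9) = 2.

2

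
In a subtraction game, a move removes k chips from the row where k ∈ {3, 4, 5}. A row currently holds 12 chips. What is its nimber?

Compute g(0), g(1), … for moves {3, 4, 5}:
k:     0  1  2  3  4  5  6  7  8  9 10 11 12
g(k):  0  0  0  1  1  1  2  2  0  0  0  1  1
So g(12) = 1.

1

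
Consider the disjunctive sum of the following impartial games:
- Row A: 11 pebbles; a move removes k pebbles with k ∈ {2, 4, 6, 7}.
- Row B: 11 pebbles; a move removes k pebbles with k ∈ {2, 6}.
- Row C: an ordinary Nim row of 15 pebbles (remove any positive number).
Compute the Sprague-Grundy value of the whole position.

15

For row A, compute g(0), g(1), … with moves {2, 4, 6, 7}:
g(0) = mex{} = 0
g(1) = mex{} = 0
g(2) = mex{0} = 1
g(3) = mex{0} = 1
g(4) = mex{0,1} = 2
g(5) = mex{0,1} = 2
g(6) = mex{0,1,2} = 3
g(7) = mex{0,1,2} = 3
g(8) = mex{0,1,2,3} = 4
g(9) = mex{1,2,3} = 0
g(10) = mex{1,2,3,4} = 0
g(11) = mex{0,2,3} = 1
So g(11) = 1.
Grundy values for row B (subtraction set {2, 6}):
k:     0  1  2  3  4  5  6  7  8  9 10 11
g(k):  0  0  1  1  0  0  1  1  0  0  1  1
So g(11) = 1.
Row C is a plain Nim row of size 15, so its Grundy value is 15.
The value of a disjunctive sum is the nim-sum of the parts.
Combined value = 1 ⊕ 1 ⊕ 15 = 15.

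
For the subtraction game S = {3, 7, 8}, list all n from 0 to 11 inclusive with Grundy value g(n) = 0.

0, 1, 2, 6, 11

Compute g(0), g(1), … for moves {3, 7, 8}:
g(0) = mex{} = 0
g(1) = mex{} = 0
g(2) = mex{} = 0
g(3) = mex{0} = 1
g(4) = mex{0} = 1
g(5) = mex{0} = 1
g(6) = mex{1} = 0
g(7) = mex{0,1} = 2
g(8) = mex{0,1} = 2
g(9) = mex{0} = 1
g(10) = mex{0,1,2} = 3
g(11) = mex{1,2} = 0
The P-positions (g = 0) in 0..11 are 0, 1, 2, 6, 11.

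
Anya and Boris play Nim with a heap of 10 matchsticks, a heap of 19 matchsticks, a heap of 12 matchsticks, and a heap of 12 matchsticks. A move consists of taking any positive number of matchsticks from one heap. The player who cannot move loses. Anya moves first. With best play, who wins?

Compute the nim-sum pairwise:
10 ⊕ 19 = 25
25 ⊕ 12 = 21
21 ⊕ 12 = 25
The nim-sum is 25 ≠ 0, so this is an N-position: the player to move can win; Anya has a winning move.

Anya wins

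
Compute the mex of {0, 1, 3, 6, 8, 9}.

2

The values 0, 1 are all present; 2 is the first non-negative integer missing from the set.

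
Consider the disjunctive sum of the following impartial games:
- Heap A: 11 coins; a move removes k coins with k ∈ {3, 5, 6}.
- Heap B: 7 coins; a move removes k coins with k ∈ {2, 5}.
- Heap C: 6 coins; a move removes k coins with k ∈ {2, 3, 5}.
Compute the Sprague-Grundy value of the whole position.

For heap A, compute g(0), g(1), … with moves {3, 5, 6}:
k:     0  1  2  3  4  5  6  7  8  9 10 11
g(k):  0  0  0  1  1  1  2  2  2  0  0  0
So g(11) = 0.
Build the Grundy sequence for heap B with g(k) = mex{g(k−s) : s ∈ {2, 5}, s ≤ k}:
g(0) = mex{} = 0
g(1) = mex{} = 0
g(2) = mex{0} = 1
g(3) = mex{0} = 1
g(4) = mex{1} = 0
g(5) = mex{0,1} = 2
g(6) = mex{0} = 1
g(7) = mex{1,2} = 0
So g(7) = 0.
For heap C, compute g(0), g(1), … with moves {2, 3, 5}:
k:     0  1  2  3  4  5  6
g(k):  0  0  1  1  2  2  3
So g(6) = 3.
The value of a disjunctive sum is the nim-sum of the parts.
Combined value = 0 XOR 0 XOR 3 = 3.

3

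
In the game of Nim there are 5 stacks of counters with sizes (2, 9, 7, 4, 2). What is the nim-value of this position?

Nim-sum: 2 ⊕ 9 ⊕ 7 ⊕ 4 ⊕ 2 = 10.

10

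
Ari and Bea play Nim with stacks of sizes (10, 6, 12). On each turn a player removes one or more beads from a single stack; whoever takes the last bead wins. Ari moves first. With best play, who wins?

Bitwise XOR of the heap sizes:
  1010  (10)
  0110  (6)
  1100  (12)
  ----
  0000  (0)
The nim-sum is 0, so this is a P-position: the player to move is in a losing position under optimal play; Ari is about to move from it and so loses — Bea wins.

Bea wins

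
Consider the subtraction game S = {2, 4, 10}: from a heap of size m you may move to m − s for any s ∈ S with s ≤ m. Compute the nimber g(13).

0

Build the Grundy sequence with g(k) = mex{g(k−s) : s ∈ {2, 4, 10}, s ≤ k}:
g(0) = mex{} = 0
g(1) = mex{} = 0
g(2) = mex{0} = 1
g(3) = mex{0} = 1
g(4) = mex{0,1} = 2
g(5) = mex{0,1} = 2
g(6) = mex{1,2} = 0
g(7) = mex{1,2} = 0
g(8) = mex{0,2} = 1
g(9) = mex{0,2} = 1
g(10) = mex{0,1} = 2
g(11) = mex{0,1} = 2
g(12) = mex{1,2} = 0
g(13) = mex{1,2} = 0
So g(13) = 0.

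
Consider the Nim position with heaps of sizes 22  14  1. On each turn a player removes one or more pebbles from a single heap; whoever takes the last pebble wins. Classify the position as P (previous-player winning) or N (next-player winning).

N-position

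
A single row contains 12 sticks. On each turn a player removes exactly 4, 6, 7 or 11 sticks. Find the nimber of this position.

Build the Grundy sequence with g(k) = mex{g(k−s) : s ∈ {4, 6, 7, 11}, s ≤ k}:
k:     0  1  2  3  4  5  6  7  8  9 10 11 12
g(k):  0  0  0  0  1  1  1  1  2  2  2  2  3
So g(12) = 3.

3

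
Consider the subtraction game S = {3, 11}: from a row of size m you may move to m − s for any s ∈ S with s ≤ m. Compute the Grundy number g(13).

2

Grundy values for subtraction set {3, 11}:
k:     0  1  2  3  4  5  6  7  8  9 10 11 12 13
g(k):  0  0  0  1  1  1  0  0  0  1  1  1  2  2
So g(13) = 2.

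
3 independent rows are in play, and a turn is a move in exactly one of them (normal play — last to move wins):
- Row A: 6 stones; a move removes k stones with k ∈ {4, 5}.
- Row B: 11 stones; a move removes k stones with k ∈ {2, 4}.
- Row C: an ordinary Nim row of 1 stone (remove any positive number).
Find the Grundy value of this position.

2

For row A, compute g(0), g(1), … with moves {4, 5}:
g(0) = mex{} = 0
g(1) = mex{} = 0
g(2) = mex{} = 0
g(3) = mex{} = 0
g(4) = mex{0} = 1
g(5) = mex{0} = 1
g(6) = mex{0} = 1
So g(6) = 1.
For row B, compute g(0), g(1), … with moves {2, 4}:
k:     0  1  2  3  4  5  6  7  8  9 10 11
g(k):  0  0  1  1  2  2  0  0  1  1  2  2
So g(11) = 2.
Row C is a plain Nim row of size 1, so its Grundy value is 1.
By the Sprague-Grundy theorem, the Grundy value of a sum of independent games is the XOR of the component values.
Combined value = 1 ⊕ 2 ⊕ 1 = 2.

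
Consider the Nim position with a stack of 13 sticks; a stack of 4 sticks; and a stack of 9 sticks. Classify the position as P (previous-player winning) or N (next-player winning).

P-position

Write each in binary and XOR column by column:
  1101  (13)
  0100  (4)
  1001  (9)
  ----
  0000  (0)
The nim-sum is 0, so this is a P-position: the player to move is in a losing position under optimal play.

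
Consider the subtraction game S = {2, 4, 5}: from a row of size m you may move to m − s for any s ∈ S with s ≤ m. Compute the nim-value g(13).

3

Build the Grundy sequence with g(k) = mex{g(k−s) : s ∈ {2, 4, 5}, s ≤ k}:
k:     0  1  2  3  4  5  6  7  8  9 10 11 12 13
g(k):  0  0  1  1  2  2  3  0  0  1  1  2  2  3
So g(13) = 3.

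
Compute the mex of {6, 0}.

1

0 is in the set but 1 is not, so the mex is 1.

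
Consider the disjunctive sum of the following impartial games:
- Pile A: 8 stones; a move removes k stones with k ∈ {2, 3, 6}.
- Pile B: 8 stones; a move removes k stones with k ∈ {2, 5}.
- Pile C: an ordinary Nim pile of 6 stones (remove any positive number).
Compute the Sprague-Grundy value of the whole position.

Build the Grundy sequence for pile A with g(k) = mex{g(k−s) : s ∈ {2, 3, 6}, s ≤ k}:
k:     0  1  2  3  4  5  6  7  8
g(k):  0  0  1  1  2  0  3  1  2
So g(8) = 2.
For pile B, compute g(0), g(1), … with moves {2, 5}:
g(0) = mex{} = 0
g(1) = mex{} = 0
g(2) = mex{0} = 1
g(3) = mex{0} = 1
g(4) = mex{1} = 0
g(5) = mex{0,1} = 2
g(6) = mex{0} = 1
g(7) = mex{1,2} = 0
g(8) = mex{1} = 0
So g(8) = 0.
Pile C is a plain Nim pile of size 6, so its Grundy value is 6.
By the Sprague-Grundy theorem, the Grundy value of a sum of independent games is the XOR of the component values.
Combined value = 2 XOR 0 XOR 6 = 4.

4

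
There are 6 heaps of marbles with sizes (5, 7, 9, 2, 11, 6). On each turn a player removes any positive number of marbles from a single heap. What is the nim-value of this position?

4

Write each in binary and XOR column by column:
  0101  (5)
  0111  (7)
  1001  (9)
  0010  (2)
  1011  (11)
  0110  (6)
  ----
  0100  (4)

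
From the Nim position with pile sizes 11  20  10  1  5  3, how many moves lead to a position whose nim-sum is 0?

In binary:
  01011  (11)
  10100  (20)
  01010  (10)
  00001  (1)
  00101  (5)
  00011  (3)
  -----
  10010  (18)
The overall nim-sum is X = 18. A pile of size p has a winning move iff p XOR X < p (reduce it to p XOR X).
  11: 11 XOR 18 = 25 ≥ 11 — no move.
  20: 20 XOR 18 = 6 < 20 — winning move (to 6).
  10: 10 XOR 18 = 24 ≥ 10 — no move.
  1: 1 XOR 18 = 19 ≥ 1 — no move.
  5: 5 XOR 18 = 23 ≥ 5 — no move.
  3: 3 XOR 18 = 17 ≥ 3 — no move.
That gives 1 winning move.

1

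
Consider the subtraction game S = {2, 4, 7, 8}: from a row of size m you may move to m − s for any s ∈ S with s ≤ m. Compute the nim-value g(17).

Compute g(0), g(1), … for moves {2, 4, 7, 8}:
k:     0  1  2  3  4  5  6  7  8  9 10 11 12 13 14 15 16 17
g(k):  0  0  1  1  2  2  0  3  1  4  2  0  0  1  1  2  2  0
So g(17) = 0.

0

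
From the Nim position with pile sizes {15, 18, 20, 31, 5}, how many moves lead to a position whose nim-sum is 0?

Bitwise XOR of the heap sizes:
  01111  (15)
  10010  (18)
  10100  (20)
  11111  (31)
  00101  (5)
  -----
  10011  (19)
The overall nim-sum is X = 19. A pile of size p has a winning move iff p XOR X < p (reduce it to p XOR X).
  15: 15 XOR 19 = 28 ≥ 15 — no move.
  18: 18 XOR 19 = 1 < 18 — winning move (to 1).
  20: 20 XOR 19 = 7 < 20 — winning move (to 7).
  31: 31 XOR 19 = 12 < 31 — winning move (to 12).
  5: 5 XOR 19 = 22 ≥ 5 — no move.
That gives 3 winning moves.

3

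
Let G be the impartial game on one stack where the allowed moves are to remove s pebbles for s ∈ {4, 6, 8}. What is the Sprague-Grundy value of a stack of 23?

Grundy values for subtraction set {4, 6, 8}:
k:     0  1  2  3  4  5  6  7  8  9 10 11 12 13 14 15 16 17 18 19 20 21 22 23
g(k):  0  0  0  0  1  1  1  1  2  2  2  2  0  0  0  0  1  1  1  1  2  2  2  2
So g(23) = 2.

2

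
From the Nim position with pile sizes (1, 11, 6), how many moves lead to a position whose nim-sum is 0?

Nim-sum: 1 ⊕ 11 ⊕ 6 = 12.
The overall nim-sum is X = 12. A pile of size p has a winning move iff p XOR X < p (reduce it to p XOR X).
  1: 1 XOR 12 = 13 ≥ 1 — no move.
  11: 11 XOR 12 = 7 < 11 — winning move (to 7).
  6: 6 XOR 12 = 10 ≥ 6 — no move.
That gives 1 winning move.

1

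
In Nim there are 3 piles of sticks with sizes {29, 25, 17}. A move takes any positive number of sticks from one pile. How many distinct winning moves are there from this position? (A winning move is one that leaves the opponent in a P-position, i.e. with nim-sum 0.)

3

In binary:
  11101  (29)
  11001  (25)
  10001  (17)
  -----
  10101  (21)
The overall nim-sum is X = 21. A pile of size p has a winning move iff p XOR X < p (reduce it to p XOR X).
  29: 29 XOR 21 = 8 < 29 — winning move (to 8).
  25: 25 XOR 21 = 12 < 25 — winning move (to 12).
  17: 17 XOR 21 = 4 < 17 — winning move (to 4).
That gives 3 winning moves.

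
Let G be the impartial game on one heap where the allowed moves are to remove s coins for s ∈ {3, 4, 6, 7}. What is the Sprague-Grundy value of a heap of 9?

3

Compute g(0), g(1), … for moves {3, 4, 6, 7}:
k:     0  1  2  3  4  5  6  7  8  9
g(k):  0  0  0  1  1  1  2  2  2  3
So g(9) = 3.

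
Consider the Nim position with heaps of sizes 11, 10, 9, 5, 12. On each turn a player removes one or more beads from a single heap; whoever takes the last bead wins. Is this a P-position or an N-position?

Compute the nim-sum pairwise:
11 ^ 10 = 1
1 ^ 9 = 8
8 ^ 5 = 13
13 ^ 12 = 1
The nim-sum is 1 ≠ 0, so this is an N-position: the player to move can win.

N-position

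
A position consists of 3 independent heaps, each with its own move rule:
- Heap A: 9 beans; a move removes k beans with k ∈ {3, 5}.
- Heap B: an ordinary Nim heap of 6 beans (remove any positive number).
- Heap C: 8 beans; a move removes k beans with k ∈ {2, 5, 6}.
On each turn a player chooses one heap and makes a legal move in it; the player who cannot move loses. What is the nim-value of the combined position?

6

Grundy values for heap A (subtraction set {3, 5}):
g(0) = mex{} = 0
g(1) = mex{} = 0
g(2) = mex{} = 0
g(3) = mex{0} = 1
g(4) = mex{0} = 1
g(5) = mex{0} = 1
g(6) = mex{0,1} = 2
g(7) = mex{0,1} = 2
g(8) = mex{1} = 0
g(9) = mex{1,2} = 0
So g(9) = 0.
Heap B is a plain Nim heap of size 6, so its Grundy value is 6.
Build the Grundy sequence for heap C with g(k) = mex{g(k−s) : s ∈ {2, 5, 6}, s ≤ k}:
k:     0  1  2  3  4  5  6  7  8
g(k):  0  0  1  1  0  2  1  3  0
So g(8) = 0.
By the Sprague-Grundy theorem, the Grundy value of a sum of independent games is the XOR of the component values.
Combined value = 0 XOR 6 XOR 0 = 6.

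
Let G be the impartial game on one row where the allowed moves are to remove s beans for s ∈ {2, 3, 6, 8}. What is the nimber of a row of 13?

Grundy values for subtraction set {2, 3, 6, 8}:
k:     0  1  2  3  4  5  6  7  8  9 10 11 12 13
g(k):  0  0  1  1  2  0  3  1  2  2  0  3  1  2
So g(13) = 2.

2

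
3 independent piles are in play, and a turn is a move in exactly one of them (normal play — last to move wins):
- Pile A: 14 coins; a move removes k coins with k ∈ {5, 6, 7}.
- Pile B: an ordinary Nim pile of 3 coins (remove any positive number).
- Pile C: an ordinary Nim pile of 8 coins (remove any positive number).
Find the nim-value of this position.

11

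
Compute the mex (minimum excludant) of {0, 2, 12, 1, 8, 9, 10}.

3

The values 0, 1, 2 are all present; 3 is the first non-negative integer missing from the set.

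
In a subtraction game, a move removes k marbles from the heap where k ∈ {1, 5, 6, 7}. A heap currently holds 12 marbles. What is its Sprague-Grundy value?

Compute g(0), g(1), … for moves {1, 5, 6, 7}:
k:     0  1  2  3  4  5  6  7  8  9 10 11 12
g(k):  0  1  0  1  0  1  2  3  2  3  2  3  0
So g(12) = 0.

0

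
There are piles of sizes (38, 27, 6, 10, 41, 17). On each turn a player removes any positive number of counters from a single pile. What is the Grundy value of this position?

9

Nim-sum: 38 XOR 27 XOR 6 XOR 10 XOR 41 XOR 17 = 9.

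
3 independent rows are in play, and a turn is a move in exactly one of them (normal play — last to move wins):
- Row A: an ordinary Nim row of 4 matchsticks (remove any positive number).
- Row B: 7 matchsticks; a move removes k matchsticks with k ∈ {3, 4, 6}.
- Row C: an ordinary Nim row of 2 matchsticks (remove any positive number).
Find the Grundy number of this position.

4

Row A is a plain Nim row of size 4, so its Grundy value is 4.
Build the Grundy sequence for row B with g(k) = mex{g(k−s) : s ∈ {3, 4, 6}, s ≤ k}:
g(0) = mex{} = 0
g(1) = mex{} = 0
g(2) = mex{} = 0
g(3) = mex{0} = 1
g(4) = mex{0} = 1
g(5) = mex{0} = 1
g(6) = mex{0,1} = 2
g(7) = mex{0,1} = 2
So g(7) = 2.
Row C is a plain Nim row of size 2, so its Grundy value is 2.
By the Sprague-Grundy theorem, the Grundy value of a sum of independent games is the XOR of the component values.
Combined value = 4 ⊕ 2 ⊕ 2 = 4.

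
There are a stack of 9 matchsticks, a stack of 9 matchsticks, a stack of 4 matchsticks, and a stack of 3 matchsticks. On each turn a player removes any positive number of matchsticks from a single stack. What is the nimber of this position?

Compute the nim-sum pairwise:
9 ^ 9 = 0
0 ^ 4 = 4
4 ^ 3 = 7

7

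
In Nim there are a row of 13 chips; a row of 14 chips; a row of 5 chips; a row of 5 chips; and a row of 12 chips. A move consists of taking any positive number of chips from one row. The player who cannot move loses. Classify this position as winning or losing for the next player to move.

Winning position

Nim-sum: 13 ^ 14 ^ 5 ^ 5 ^ 12 = 15.
The nim-sum is 15 ≠ 0, so this is an N-position: the player to move can win.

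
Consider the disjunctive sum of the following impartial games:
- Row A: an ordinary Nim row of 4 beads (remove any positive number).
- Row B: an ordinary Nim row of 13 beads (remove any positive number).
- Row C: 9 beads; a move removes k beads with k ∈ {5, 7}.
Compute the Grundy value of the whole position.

8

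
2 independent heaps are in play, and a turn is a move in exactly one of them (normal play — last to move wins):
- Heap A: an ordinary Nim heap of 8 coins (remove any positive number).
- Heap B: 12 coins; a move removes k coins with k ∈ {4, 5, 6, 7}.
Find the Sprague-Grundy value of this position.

Heap A is a plain Nim heap of size 8, so its Grundy value is 8.
For heap B, compute g(0), g(1), … with moves {4, 5, 6, 7}:
g(0) = mex{} = 0
g(1) = mex{} = 0
g(2) = mex{} = 0
g(3) = mex{} = 0
g(4) = mex{0} = 1
g(5) = mex{0} = 1
g(6) = mex{0} = 1
g(7) = mex{0} = 1
g(8) = mex{0,1} = 2
g(9) = mex{0,1} = 2
g(10) = mex{0,1} = 2
g(11) = mex{1} = 0
g(12) = mex{1,2} = 0
So g(12) = 0.
By the Sprague-Grundy theorem, the Grundy value of a sum of independent games is the XOR of the component values.
Combined value = 8 ⊕ 0 = 8.

8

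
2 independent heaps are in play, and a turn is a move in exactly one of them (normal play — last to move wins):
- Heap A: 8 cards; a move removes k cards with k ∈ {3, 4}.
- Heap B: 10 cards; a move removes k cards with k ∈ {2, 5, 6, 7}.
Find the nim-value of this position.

For heap A, compute g(0), g(1), … with moves {3, 4}:
g(0) = mex{} = 0
g(1) = mex{} = 0
g(2) = mex{} = 0
g(3) = mex{0} = 1
g(4) = mex{0} = 1
g(5) = mex{0} = 1
g(6) = mex{0,1} = 2
g(7) = mex{1} = 0
g(8) = mex{1} = 0
So g(8) = 0.
For heap B, compute g(0), g(1), … with moves {2, 5, 6, 7}:
k:     0  1  2  3  4  5  6  7  8  9 10
g(k):  0  0  1  1  0  2  1  3  2  2  3
So g(10) = 3.
By the Sprague-Grundy theorem, the Grundy value of a sum of independent games is the XOR of the component values.
Combined value = 0 ⊕ 3 = 3.

3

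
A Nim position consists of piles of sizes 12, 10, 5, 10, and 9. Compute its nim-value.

0

Nim-sum: 12 ^ 10 ^ 5 ^ 10 ^ 9 = 0.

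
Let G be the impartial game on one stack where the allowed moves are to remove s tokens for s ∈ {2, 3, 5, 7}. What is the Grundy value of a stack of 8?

Build the Grundy sequence with g(k) = mex{g(k−s) : s ∈ {2, 3, 5, 7}, s ≤ k}:
g(0) = mex{} = 0
g(1) = mex{} = 0
g(2) = mex{0} = 1
g(3) = mex{0} = 1
g(4) = mex{0,1} = 2
g(5) = mex{0,1} = 2
g(6) = mex{0,1,2} = 3
g(7) = mex{0,1,2} = 3
g(8) = mex{0,1,2,3} = 4
So g(8) = 4.

4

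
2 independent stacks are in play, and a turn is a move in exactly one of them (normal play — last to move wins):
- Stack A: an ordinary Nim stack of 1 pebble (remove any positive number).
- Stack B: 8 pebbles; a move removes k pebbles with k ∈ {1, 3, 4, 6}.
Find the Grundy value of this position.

0

Stack A is a plain Nim stack of size 1, so its Grundy value is 1.
For stack B, compute g(0), g(1), … with moves {1, 3, 4, 6}:
k:     0  1  2  3  4  5  6  7  8
g(k):  0  1  0  1  2  3  2  0  1
So g(8) = 1.
By the Sprague-Grundy theorem, the Grundy value of a sum of independent games is the XOR of the component values.
Combined value = 1 XOR 1 = 0.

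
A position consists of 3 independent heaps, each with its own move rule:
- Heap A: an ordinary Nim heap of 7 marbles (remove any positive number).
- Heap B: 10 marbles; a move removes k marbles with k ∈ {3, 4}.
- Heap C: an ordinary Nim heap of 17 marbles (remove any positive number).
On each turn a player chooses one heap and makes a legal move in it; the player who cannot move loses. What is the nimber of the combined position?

Heap A is a plain Nim heap of size 7, so its Grundy value is 7.
For heap B, compute g(0), g(1), … with moves {3, 4}:
k:     0  1  2  3  4  5  6  7  8  9 10
g(k):  0  0  0  1  1  1  2  0  0  0  1
So g(10) = 1.
Heap C is a plain Nim heap of size 17, so its Grundy value is 17.
The value of a disjunctive sum is the nim-sum of the parts.
Combined value = 7 XOR 1 XOR 17 = 23.

23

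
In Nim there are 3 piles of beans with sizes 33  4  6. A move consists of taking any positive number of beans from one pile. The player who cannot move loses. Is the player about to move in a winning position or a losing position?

Winning position

In binary:
  100001  (33)
  000100  (4)
  000110  (6)
  ------
  100011  (35)
The nim-sum is 35 ≠ 0, so this is an N-position: the player to move can win.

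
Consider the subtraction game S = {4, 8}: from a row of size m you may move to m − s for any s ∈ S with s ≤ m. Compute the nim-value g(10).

2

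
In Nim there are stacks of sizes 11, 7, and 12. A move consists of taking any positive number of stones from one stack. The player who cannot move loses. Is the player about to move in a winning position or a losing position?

Compute the nim-sum pairwise:
11 ⊕ 7 = 12
12 ⊕ 12 = 0
The nim-sum is 0, so this is a P-position: the player to move is in a losing position under optimal play.

Losing position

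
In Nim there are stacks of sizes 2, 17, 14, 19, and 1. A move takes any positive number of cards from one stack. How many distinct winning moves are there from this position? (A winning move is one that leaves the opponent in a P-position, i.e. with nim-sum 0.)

1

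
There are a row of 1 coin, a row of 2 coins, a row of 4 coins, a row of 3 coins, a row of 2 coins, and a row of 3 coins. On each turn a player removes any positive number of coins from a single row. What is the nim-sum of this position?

5

Nim-sum: 1 ^ 2 ^ 4 ^ 3 ^ 2 ^ 3 = 5.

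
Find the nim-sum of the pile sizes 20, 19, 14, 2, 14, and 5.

Compute the nim-sum pairwise:
20 XOR 19 = 7
7 XOR 14 = 9
9 XOR 2 = 11
11 XOR 14 = 5
5 XOR 5 = 0

0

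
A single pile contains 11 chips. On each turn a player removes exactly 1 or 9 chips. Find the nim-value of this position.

Compute g(0), g(1), … for moves {1, 9}:
g(0) = mex{} = 0
g(1) = mex{0} = 1
g(2) = mex{1} = 0
g(3) = mex{0} = 1
g(4) = mex{1} = 0
g(5) = mex{0} = 1
g(6) = mex{1} = 0
g(7) = mex{0} = 1
g(8) = mex{1} = 0
g(9) = mex{0} = 1
g(10) = mex{1} = 0
g(11) = mex{0} = 1
So g(11) = 1.

1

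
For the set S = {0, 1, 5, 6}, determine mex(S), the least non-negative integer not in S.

The values 0, 1 are all present; 2 is the first non-negative integer missing from the set.

2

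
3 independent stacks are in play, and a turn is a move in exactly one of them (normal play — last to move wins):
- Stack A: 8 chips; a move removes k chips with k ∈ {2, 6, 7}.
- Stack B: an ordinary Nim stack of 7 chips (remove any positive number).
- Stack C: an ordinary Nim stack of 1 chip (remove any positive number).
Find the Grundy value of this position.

4

Build the Grundy sequence for stack A with g(k) = mex{g(k−s) : s ∈ {2, 6, 7}, s ≤ k}:
g(0) = mex{} = 0
g(1) = mex{} = 0
g(2) = mex{0} = 1
g(3) = mex{0} = 1
g(4) = mex{1} = 0
g(5) = mex{1} = 0
g(6) = mex{0} = 1
g(7) = mex{0} = 1
g(8) = mex{0,1} = 2
So g(8) = 2.
Stack B is a plain Nim stack of size 7, so its Grundy value is 7.
Stack C is a plain Nim stack of size 1, so its Grundy value is 1.
By the Sprague-Grundy theorem, the Grundy value of a sum of independent games is the XOR of the component values.
Combined value = 2 XOR 7 XOR 1 = 4.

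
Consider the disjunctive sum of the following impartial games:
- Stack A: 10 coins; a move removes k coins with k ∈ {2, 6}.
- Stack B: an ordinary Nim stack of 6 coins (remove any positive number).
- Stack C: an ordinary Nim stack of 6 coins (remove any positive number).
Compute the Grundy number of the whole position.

Build the Grundy sequence for stack A with g(k) = mex{g(k−s) : s ∈ {2, 6}, s ≤ k}:
k:     0  1  2  3  4  5  6  7  8  9 10
g(k):  0  0  1  1  0  0  1  1  0  0  1
So g(10) = 1.
Stack B is a plain Nim stack of size 6, so its Grundy value is 6.
Stack C is a plain Nim stack of size 6, so its Grundy value is 6.
The value of a disjunctive sum is the nim-sum of the parts.
Combined value = 1 ⊕ 6 ⊕ 6 = 1.

1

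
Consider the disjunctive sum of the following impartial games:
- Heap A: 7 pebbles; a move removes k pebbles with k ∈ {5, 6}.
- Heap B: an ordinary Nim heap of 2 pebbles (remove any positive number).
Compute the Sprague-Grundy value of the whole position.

3

Build the Grundy sequence for heap A with g(k) = mex{g(k−s) : s ∈ {5, 6}, s ≤ k}:
g(0) = mex{} = 0
g(1) = mex{} = 0
g(2) = mex{} = 0
g(3) = mex{} = 0
g(4) = mex{} = 0
g(5) = mex{0} = 1
g(6) = mex{0} = 1
g(7) = mex{0} = 1
So g(7) = 1.
Heap B is a plain Nim heap of size 2, so its Grundy value is 2.
By the Sprague-Grundy theorem, the Grundy value of a sum of independent games is the XOR of the component values.
Combined value = 1 XOR 2 = 3.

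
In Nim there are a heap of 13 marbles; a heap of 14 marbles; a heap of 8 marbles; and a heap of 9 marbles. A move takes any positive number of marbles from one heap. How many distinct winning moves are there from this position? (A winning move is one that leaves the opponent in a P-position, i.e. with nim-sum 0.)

Compute the nim-sum pairwise:
13 ^ 14 = 3
3 ^ 8 = 11
11 ^ 9 = 2
The overall nim-sum is X = 2. A heap of size p has a winning move iff p XOR X < p (reduce it to p XOR X).
  13: 13 XOR 2 = 15 ≥ 13 — no move.
  14: 14 XOR 2 = 12 < 14 — winning move (to 12).
  8: 8 XOR 2 = 10 ≥ 8 — no move.
  9: 9 XOR 2 = 11 ≥ 9 — no move.
That gives 1 winning move.

1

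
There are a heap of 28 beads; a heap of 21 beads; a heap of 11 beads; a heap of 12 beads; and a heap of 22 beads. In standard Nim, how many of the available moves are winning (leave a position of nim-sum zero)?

3

In binary:
  11100  (28)
  10101  (21)
  01011  (11)
  01100  (12)
  10110  (22)
  -----
  11000  (24)
The overall nim-sum is X = 24. A heap of size p has a winning move iff p XOR X < p (reduce it to p XOR X).
  28: 28 XOR 24 = 4 < 28 — winning move (to 4).
  21: 21 XOR 24 = 13 < 21 — winning move (to 13).
  11: 11 XOR 24 = 19 ≥ 11 — no move.
  12: 12 XOR 24 = 20 ≥ 12 — no move.
  22: 22 XOR 24 = 14 < 22 — winning move (to 14).
That gives 3 winning moves.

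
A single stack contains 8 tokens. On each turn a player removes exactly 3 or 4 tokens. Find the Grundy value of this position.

0

Build the Grundy sequence with g(k) = mex{g(k−s) : s ∈ {3, 4}, s ≤ k}:
g(0) = mex{} = 0
g(1) = mex{} = 0
g(2) = mex{} = 0
g(3) = mex{0} = 1
g(4) = mex{0} = 1
g(5) = mex{0} = 1
g(6) = mex{0,1} = 2
g(7) = mex{1} = 0
g(8) = mex{1} = 0
So g(8) = 0.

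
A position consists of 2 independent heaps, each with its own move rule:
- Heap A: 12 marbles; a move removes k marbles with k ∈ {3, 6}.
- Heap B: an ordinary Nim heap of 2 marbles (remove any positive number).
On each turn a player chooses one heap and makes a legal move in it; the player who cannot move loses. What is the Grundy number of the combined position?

For heap A, compute g(0), g(1), … with moves {3, 6}:
g(0) = mex{} = 0
g(1) = mex{} = 0
g(2) = mex{} = 0
g(3) = mex{0} = 1
g(4) = mex{0} = 1
g(5) = mex{0} = 1
g(6) = mex{0,1} = 2
g(7) = mex{0,1} = 2
g(8) = mex{0,1} = 2
g(9) = mex{1,2} = 0
g(10) = mex{1,2} = 0
g(11) = mex{1,2} = 0
g(12) = mex{0,2} = 1
So g(12) = 1.
Heap B is a plain Nim heap of size 2, so its Grundy value is 2.
The value of a disjunctive sum is the nim-sum of the parts.
Combined value = 1 ⊕ 2 = 3.

3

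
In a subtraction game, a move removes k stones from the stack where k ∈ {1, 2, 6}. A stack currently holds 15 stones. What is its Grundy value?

Compute g(0), g(1), … for moves {1, 2, 6}:
k:     0  1  2  3  4  5  6  7  8  9 10 11 12 13 14 15
g(k):  0  1  2  0  1  2  3  0  1  2  0  1  2  3  0  1
So g(15) = 1.

1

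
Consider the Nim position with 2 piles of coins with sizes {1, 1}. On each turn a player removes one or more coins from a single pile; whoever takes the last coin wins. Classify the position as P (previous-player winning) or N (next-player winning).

P-position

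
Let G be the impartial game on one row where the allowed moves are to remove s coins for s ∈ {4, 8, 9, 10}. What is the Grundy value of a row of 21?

Grundy values for subtraction set {4, 8, 9, 10}:
k:     0  1  2  3  4  5  6  7  8  9 10 11 12 13 14 15 16 17 18 19 20 21
g(k):  0  0  0  0  1  1  1  1  2  2  2  2  3  3  0  0  0  0  1  1  1  1
So g(21) = 1.

1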